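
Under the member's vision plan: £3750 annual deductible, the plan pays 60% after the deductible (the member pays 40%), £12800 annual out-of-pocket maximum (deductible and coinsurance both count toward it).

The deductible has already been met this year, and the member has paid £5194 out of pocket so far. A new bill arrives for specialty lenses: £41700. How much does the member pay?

With the deductible met, the entire £41700 is subject to coinsurance.
Member's 40% share of £41700 is £16680.
Adding £16680 to the £5194 already spent would give £21874, which exceeds the £12800 cap; the member pays just £12800 − £5194 = £7606.

£7606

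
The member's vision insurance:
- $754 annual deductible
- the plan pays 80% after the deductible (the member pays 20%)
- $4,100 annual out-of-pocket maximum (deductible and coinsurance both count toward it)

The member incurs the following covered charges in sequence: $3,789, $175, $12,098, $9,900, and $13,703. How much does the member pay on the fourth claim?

$284.40

Claim 1 ($3,789): $754 to deductible, leaving $3,035; member's 20% is $607. Member owes $1,361 (running OOP $1,361).
Claim 2 ($175): deductible already satisfied, so member's share is 20% × $175 = $35. Member owes $35 (running OOP $1,396).
Claim 3 ($12,098): deductible met; 20% of $12,098 = $2,419.60. Member owes $2,419.60 (running OOP $3,815.60).
Claim 4 ($9,900): deductible already satisfied, so member's share is 20% × $9,900 = $1,980. Adding that to $3,815.60 gives $5,795.60, past the $4,100 cap; member pays only $4,100 − $3,815.60 = $284.40.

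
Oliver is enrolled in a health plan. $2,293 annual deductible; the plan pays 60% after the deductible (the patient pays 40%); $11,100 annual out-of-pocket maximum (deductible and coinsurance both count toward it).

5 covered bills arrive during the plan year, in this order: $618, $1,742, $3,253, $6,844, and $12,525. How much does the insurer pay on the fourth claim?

$4,106.40

#1 ($618): all of it applies to the deductible. Patient owes $618 (running OOP $618). Plan pays $618 − $618 = $0.
#2 ($1,742): $1,675 to deductible, leaving $67; coinsurance $67 × 40% = $26.80. Cost to patient: $1,701.80. OOP to date $2,319.80. Insurer: $1,742 − $1,701.80 = $40.20.
#3 ($3,253): 40% coinsurance on $3,253 = $1,301.20. Cost to patient: $1,301.20. OOP to date $3,621. Insurer: $3,253 − $1,301.20 = $1,951.80.
#4 ($6,844): 40% coinsurance on $6,844 = $2,737.60. Cost to patient: $2,737.60. OOP to date $6,358.60. Plan pays $6,844 − $2,737.60 = $4,106.40.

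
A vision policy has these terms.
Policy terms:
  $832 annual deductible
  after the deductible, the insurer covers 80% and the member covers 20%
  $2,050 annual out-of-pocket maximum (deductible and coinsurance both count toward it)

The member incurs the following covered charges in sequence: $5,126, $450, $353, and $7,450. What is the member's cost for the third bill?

Bill 1, $5,126: $832 finishes the deductible; $4,294 goes to coinsurance; member's 20% is $858.80. Member owes $1,690.80 (running OOP $1,690.80).
Bill 2, $450: deductible met; 20% of $450 = $90. Member pays $90; OOP now $1,780.80.
Bill 3, $353: deductible met; 20% of $353 = $70.60. Member owes $70.60 (running OOP $1,851.40).

$70.60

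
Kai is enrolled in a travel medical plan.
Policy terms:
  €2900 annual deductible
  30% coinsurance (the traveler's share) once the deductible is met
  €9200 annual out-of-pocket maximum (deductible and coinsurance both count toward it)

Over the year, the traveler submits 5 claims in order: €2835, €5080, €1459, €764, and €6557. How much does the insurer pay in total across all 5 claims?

€9656.50

Claim 1 — €2835: fully absorbed by the deductible. Cost to traveler: €2835. OOP to date €2835. Insurer: €2835 − €2835 = €0.
Claim 2 — €5080: €65 finishes the deductible; €5015 goes to coinsurance; traveler's 30% is €1504.50. Cost to traveler: €1569.50. OOP to date €4404.50. Plan pays €5080 − €1569.50 = €3510.50.
Claim 3 — €1459: 30% coinsurance on €1459 = €437.70. Traveler pays €437.70; OOP now €4842.20. Plan pays €1459 − €437.70 = €1021.30.
Claim 4 — €764: deductible met; 30% of €764 = €229.20. Traveler owes €229.20 (running OOP €5071.40). Insurer: €764 − €229.20 = €534.80.
Claim 5 — €6557: deductible met; 30% of €6557 = €1967.10. Traveler pays €1967.10; OOP now €7038.50. Plan pays €6557 − €1967.10 = €4589.90.
Insurer total: €0 + €3510.50 + €1021.30 + €534.80 + €4589.90 = €9656.50.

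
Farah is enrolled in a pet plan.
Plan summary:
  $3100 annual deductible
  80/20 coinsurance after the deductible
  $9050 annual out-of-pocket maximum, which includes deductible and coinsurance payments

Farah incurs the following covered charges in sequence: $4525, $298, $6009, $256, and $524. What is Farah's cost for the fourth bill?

$51.20

Claim 1 ($4525): deductible takes $3100, $1425 remains; 20% of $1425 = $285. Cost to owner: $3385. OOP to date $3385.
Claim 2 ($298): deductible already satisfied, so owner's share is 20% × $298 = $59.60. Cost to owner: $59.60. OOP to date $3444.60.
Claim 3 ($6009): 20% coinsurance on $6009 = $1201.80. Cost to owner: $1201.80. OOP to date $4646.40.
Claim 4 ($256): 20% coinsurance on $256 = $51.20. Cost to owner: $51.20. OOP to date $4697.60.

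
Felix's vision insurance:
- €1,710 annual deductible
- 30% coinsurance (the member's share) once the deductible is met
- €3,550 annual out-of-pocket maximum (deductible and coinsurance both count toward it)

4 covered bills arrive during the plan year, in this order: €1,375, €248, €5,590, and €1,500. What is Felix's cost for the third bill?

€1,737.90

Bill 1, €1,375: all of it applies to the deductible. Member pays €1,375; OOP now €1,375.
Bill 2, €248: fully absorbed by the deductible. Member pays €248; OOP now €1,623.
Bill 3, €5,590: €87 finishes the deductible; €5,503 goes to coinsurance; 30% of €5,503 = €1,650.90. Member pays €1,737.90; OOP now €3,360.90.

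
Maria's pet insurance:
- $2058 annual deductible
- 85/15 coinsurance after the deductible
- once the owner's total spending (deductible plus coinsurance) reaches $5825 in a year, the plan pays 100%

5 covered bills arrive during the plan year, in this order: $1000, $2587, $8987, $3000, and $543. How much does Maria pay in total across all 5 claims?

Claim 1 ($1000): all of it applies to the deductible. Owner pays $1000; OOP now $1000.
Claim 2 ($2587): $1058 to deductible, leaving $1529; coinsurance $1529 × 15% = $229.35. Cost to owner: $1287.35. OOP to date $2287.35.
Claim 3 ($8987): 15% coinsurance on $8987 = $1348.05. Owner owes $1348.05 (running OOP $3635.40).
Claim 4 ($3000): deductible already satisfied, so owner's share is 15% × $3000 = $450. Owner owes $450 (running OOP $4085.40).
Claim 5 ($543): deductible met; 15% of $543 = $81.45. Owner owes $81.45 (running OOP $4166.85).
Summing the owner's payments: $1000 + $1287.35 + $1348.05 + $450 + $81.45 = $4166.85.

$4166.85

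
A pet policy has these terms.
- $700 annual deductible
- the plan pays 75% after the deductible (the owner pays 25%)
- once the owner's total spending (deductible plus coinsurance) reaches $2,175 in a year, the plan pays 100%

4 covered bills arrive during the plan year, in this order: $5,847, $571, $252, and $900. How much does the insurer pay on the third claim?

$206.50

Bill 1, $5,847: $700 to deductible, leaving $5,147; coinsurance $5,147 × 25% = $1,286.75. Owner owes $1,986.75 (running OOP $1,986.75). Insurer: $5,847 − $1,986.75 = $3,860.25.
Bill 2, $571: deductible already satisfied, so owner's share is 25% × $571 = $142.75. Owner pays $142.75; OOP now $2,129.50. Plan pays $571 − $142.75 = $428.25.
Bill 3, $252: 25% coinsurance on $252 = $63. OOP would hit $2,192.50 > $2,175, so the cap limits the owner to $2,175 − $2,129.50 = $45.50. Insurer: $252 − $45.50 = $206.50.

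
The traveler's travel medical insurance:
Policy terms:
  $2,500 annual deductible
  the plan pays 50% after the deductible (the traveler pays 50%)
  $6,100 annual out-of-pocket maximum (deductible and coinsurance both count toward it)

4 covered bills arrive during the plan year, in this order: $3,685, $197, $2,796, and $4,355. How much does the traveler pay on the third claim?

Bill 1, $3,685: $2,500 finishes the deductible; $1,185 goes to coinsurance; traveler's 50% is $592.50. Traveler owes $3,092.50 (running OOP $3,092.50).
Bill 2, $197: deductible already satisfied, so traveler's share is 50% × $197 = $98.50. Traveler pays $98.50; OOP now $3,191.
Bill 3, $2,796: deductible met; 50% of $2,796 = $1,398. Traveler owes $1,398 (running OOP $4,589).

$1,398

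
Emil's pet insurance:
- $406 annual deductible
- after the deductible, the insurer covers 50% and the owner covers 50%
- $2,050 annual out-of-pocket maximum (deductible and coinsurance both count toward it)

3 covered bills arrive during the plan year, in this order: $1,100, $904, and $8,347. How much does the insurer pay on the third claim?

Bill 1, $1,100: deductible takes $406, $694 remains; 50% of $694 = $347. Owner owes $753 (running OOP $753). Insurer: $1,100 − $753 = $347.
Bill 2, $904: deductible already satisfied, so owner's share is 50% × $904 = $452. Cost to owner: $452. OOP to date $1,205. Insurer: $904 − $452 = $452.
Bill 3, $8,347: deductible met; 50% of $8,347 = $4,173.50. Adding that to $1,205 gives $5,378.50, past the $2,050 cap; owner pays only $2,050 − $1,205 = $845. Plan pays $8,347 − $845 = $7,502.

$7,502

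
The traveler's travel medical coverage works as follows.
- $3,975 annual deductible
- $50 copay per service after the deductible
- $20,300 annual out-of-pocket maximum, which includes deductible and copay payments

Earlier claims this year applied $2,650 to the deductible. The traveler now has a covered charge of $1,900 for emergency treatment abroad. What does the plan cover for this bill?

$525

Deductible still to meet: $3,975 − $2,650 = $1,325.
That leaves $1,900 − $1,325 = $575 for the copay.
Copay on this service: $50.
That puts the traveler's cost at $1,325 + $50 = $1,375 before any cap.
Cumulative spending $2,650 + $1,375 = $4,025 stays under the $20,300 maximum.
The insurer covers the remainder: $1,900 − $1,375 = $525.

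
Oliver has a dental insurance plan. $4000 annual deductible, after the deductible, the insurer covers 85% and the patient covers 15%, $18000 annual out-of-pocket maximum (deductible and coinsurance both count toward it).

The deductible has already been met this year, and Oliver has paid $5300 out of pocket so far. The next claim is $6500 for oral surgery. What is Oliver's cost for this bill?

$975

The deductible is already satisfied, so the full bill goes to coinsurance.
15% of $6500 = $975 falls to the patient.
Year-to-date out-of-pocket becomes $5300 + $975 = $6275, still under the $18000 maximum, so no cap applies.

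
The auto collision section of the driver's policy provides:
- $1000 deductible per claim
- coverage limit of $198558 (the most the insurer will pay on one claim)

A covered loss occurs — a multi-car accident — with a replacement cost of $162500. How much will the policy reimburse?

$161500

After the deductible, $162500 − $1000 = $161500 remains.
$161500 ≤ $198558, so the limit doesn't bind; insurer pays $161500.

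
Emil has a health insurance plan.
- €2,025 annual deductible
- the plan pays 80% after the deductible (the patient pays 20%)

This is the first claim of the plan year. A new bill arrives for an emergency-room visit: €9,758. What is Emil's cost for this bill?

Deductible not yet touched, so the first €2,025 of the bill goes to the deductible.
That leaves €9,758 − €2,025 = €7,733 for coinsurance.
Coinsurance: €7,733 × 20% = €1,546.60.
Patient responsibility: €2,025 + €1,546.60 = €3,571.60.

€3,571.60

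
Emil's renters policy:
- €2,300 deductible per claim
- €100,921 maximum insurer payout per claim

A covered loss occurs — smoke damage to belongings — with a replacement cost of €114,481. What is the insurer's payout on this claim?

€100,921

After the deductible, €114,481 − €2,300 = €112,181 remains.
The €100,921 per-incident cap binds; insurer pays €100,921.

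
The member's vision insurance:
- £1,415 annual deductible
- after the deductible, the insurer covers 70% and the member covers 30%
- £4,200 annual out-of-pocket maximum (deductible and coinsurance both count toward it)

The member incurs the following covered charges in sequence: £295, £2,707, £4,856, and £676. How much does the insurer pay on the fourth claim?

Claim 1 — £295: fully absorbed by the deductible. Cost to member: £295. OOP to date £295. Insurer: £295 − £295 = £0.
Claim 2 — £2,707: £1,120 to deductible, leaving £1,587; 30% of £1,587 = £476.10. Member owes £1,596.10 (running OOP £1,891.10). Plan pays £2,707 − £1,596.10 = £1,110.90.
Claim 3 — £4,856: 30% coinsurance on £4,856 = £1,456.80. Member pays £1,456.80; OOP now £3,347.90. Plan pays £4,856 − £1,456.80 = £3,399.20.
Claim 4 — £676: deductible already satisfied, so member's share is 30% × £676 = £202.80. Member pays £202.80; OOP now £3,550.70. Insurer: £676 − £202.80 = £473.20.

£473.20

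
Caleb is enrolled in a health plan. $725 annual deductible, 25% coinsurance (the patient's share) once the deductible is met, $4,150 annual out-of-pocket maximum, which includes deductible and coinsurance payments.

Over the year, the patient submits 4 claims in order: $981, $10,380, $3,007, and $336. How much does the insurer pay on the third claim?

Claim 1 ($981): deductible takes $725, $256 remains; 25% of $256 = $64. Patient pays $789; OOP now $789. Plan pays $981 − $789 = $192.
Claim 2 ($10,380): deductible met; 25% of $10,380 = $2,595. Patient owes $2,595 (running OOP $3,384). Insurer: $10,380 − $2,595 = $7,785.
Claim 3 ($3,007): deductible already satisfied, so patient's share is 25% × $3,007 = $751.75. Patient owes $751.75 (running OOP $4,135.75). Plan pays $3,007 − $751.75 = $2,255.25.

$2,255.25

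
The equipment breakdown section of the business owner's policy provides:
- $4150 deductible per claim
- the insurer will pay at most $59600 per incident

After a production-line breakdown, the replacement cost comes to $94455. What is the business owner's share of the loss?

$34855

Subtract the deductible: $94455 − $4150 = $90305.
The $59600 per-incident cap binds; insurer pays $59600.
The business owner bears the rest of the original loss: $94455 − $59600 = $34855.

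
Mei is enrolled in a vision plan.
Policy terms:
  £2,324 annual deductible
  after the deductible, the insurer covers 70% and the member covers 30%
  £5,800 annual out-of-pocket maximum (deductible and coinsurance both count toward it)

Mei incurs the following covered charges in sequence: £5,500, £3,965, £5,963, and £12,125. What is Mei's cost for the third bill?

£1,333.70

Bill 1, £5,500: deductible takes £2,324, £3,176 remains; member's 30% is £952.80. Cost to member: £3,276.80. OOP to date £3,276.80.
Bill 2, £3,965: 30% coinsurance on £3,965 = £1,189.50. Member pays £1,189.50; OOP now £4,466.30.
Bill 3, £5,963: deductible met; 30% of £5,963 = £1,788.90. OOP would hit £6,255.20 > £5,800, so the cap limits the member to £5,800 − £4,466.30 = £1,333.70.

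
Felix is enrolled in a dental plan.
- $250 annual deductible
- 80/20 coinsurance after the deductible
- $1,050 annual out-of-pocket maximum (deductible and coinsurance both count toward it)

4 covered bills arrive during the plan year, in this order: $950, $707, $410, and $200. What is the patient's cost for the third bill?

Bill 1, $950: $250 to deductible, leaving $700; patient's 20% is $140. Patient pays $390; OOP now $390.
Bill 2, $707: deductible met; 20% of $707 = $141.40. Patient pays $141.40; OOP now $531.40.
Bill 3, $410: deductible met; 20% of $410 = $82. Cost to patient: $82. OOP to date $613.40.

$82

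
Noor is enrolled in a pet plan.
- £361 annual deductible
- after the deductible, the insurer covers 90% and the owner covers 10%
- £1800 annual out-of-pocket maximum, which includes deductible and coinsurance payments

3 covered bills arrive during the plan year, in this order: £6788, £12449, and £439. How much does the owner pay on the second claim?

£796.30

Claim 1 — £6788: £361 to deductible, leaving £6427; 10% of £6427 = £642.70. Owner pays £1003.70; OOP now £1003.70.
Claim 2 — £12449: deductible already satisfied, so owner's share is 10% × £12449 = £1244.90. That would push OOP to £2248.60, over the £1800 cap, so owner pays £1800 − £1003.70 = £796.30.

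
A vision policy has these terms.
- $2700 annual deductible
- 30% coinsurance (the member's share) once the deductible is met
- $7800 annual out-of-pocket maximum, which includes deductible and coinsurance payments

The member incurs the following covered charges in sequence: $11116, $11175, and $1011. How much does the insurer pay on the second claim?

$8599.80

Claim 1 — $11116: $2700 finishes the deductible; $8416 goes to coinsurance; member's 30% is $2524.80. Member pays $5224.80; OOP now $5224.80. Plan pays $11116 − $5224.80 = $5891.20.
Claim 2 — $11175: deductible already satisfied, so member's share is 30% × $11175 = $3352.50. Adding that to $5224.80 gives $8577.30, past the $7800 cap; member pays only $7800 − $5224.80 = $2575.20. Insurer: $11175 − $2575.20 = $8599.80.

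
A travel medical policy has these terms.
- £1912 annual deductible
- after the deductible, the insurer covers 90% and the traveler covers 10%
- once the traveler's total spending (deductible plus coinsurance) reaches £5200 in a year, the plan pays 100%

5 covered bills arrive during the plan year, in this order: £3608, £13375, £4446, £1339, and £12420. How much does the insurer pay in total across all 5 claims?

£29988

Claim 1 (£3608): deductible takes £1912, £1696 remains; 10% of £1696 = £169.60. Traveler owes £2081.60 (running OOP £2081.60). Insurer: £3608 − £2081.60 = £1526.40.
Claim 2 (£13375): deductible met; 10% of £13375 = £1337.50. Traveler owes £1337.50 (running OOP £3419.10). Insurer: £13375 − £1337.50 = £12037.50.
Claim 3 (£4446): 10% coinsurance on £4446 = £444.60. Traveler pays £444.60; OOP now £3863.70. Insurer: £4446 − £444.60 = £4001.40.
Claim 4 (£1339): 10% coinsurance on £1339 = £133.90. Traveler pays £133.90; OOP now £3997.60. Plan pays £1339 − £133.90 = £1205.10.
Claim 5 (£12420): deductible met; 10% of £12420 = £1242. That would push OOP to £5239.60, over the £5200 cap, so traveler pays £5200 − £3997.60 = £1202.40. Plan pays £12420 − £1202.40 = £11217.60.
Insurer total: £1526.40 + £12037.50 + £4001.40 + £1205.10 + £11217.60 = £29988.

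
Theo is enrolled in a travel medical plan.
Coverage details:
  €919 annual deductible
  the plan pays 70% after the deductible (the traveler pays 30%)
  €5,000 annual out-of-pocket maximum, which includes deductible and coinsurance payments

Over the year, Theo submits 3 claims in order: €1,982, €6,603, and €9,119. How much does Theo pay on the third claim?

€1,781.20

Claim 1 (€1,982): €919 finishes the deductible; €1,063 goes to coinsurance; traveler's 30% is €318.90. Cost to traveler: €1,237.90. OOP to date €1,237.90.
Claim 2 (€6,603): deductible met; 30% of €6,603 = €1,980.90. Traveler owes €1,980.90 (running OOP €3,218.80).
Claim 3 (€9,119): deductible already satisfied, so traveler's share is 30% × €9,119 = €2,735.70. Adding that to €3,218.80 gives €5,954.50, past the €5,000 cap; traveler pays only €5,000 − €3,218.80 = €1,781.20.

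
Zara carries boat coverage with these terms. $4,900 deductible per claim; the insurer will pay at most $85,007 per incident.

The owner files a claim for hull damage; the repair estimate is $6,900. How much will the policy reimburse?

Less the $4,900 deductible: $6,900 − $4,900 = $2,000.
$2,000 is within the $85,007 limit, so the insurer pays $2,000.

$2,000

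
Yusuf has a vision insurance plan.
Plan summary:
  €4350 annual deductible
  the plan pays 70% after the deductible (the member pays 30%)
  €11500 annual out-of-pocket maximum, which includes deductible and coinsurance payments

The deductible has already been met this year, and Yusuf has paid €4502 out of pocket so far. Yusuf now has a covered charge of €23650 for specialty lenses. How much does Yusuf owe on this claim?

€6998

The deductible is already satisfied, so the full bill goes to coinsurance.
30% of €23650 = €7095 falls to the member.
Year-to-date out-of-pocket would reach €4502 + €7095 = €11597, above the €11500 maximum, so the member pays only €11500 − €4502 = €6998.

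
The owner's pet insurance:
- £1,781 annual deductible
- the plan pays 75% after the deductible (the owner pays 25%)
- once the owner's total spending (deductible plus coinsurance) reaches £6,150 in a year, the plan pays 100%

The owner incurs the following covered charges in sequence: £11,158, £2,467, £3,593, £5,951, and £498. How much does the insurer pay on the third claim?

Bill 1, £11,158: £1,781 to deductible, leaving £9,377; 25% of £9,377 = £2,344.25. Owner owes £4,125.25 (running OOP £4,125.25). Plan pays £11,158 − £4,125.25 = £7,032.75.
Bill 2, £2,467: 25% coinsurance on £2,467 = £616.75. Cost to owner: £616.75. OOP to date £4,742. Plan pays £2,467 − £616.75 = £1,850.25.
Bill 3, £3,593: 25% coinsurance on £3,593 = £898.25. Cost to owner: £898.25. OOP to date £5,640.25. Insurer: £3,593 − £898.25 = £2,694.75.

£2,694.75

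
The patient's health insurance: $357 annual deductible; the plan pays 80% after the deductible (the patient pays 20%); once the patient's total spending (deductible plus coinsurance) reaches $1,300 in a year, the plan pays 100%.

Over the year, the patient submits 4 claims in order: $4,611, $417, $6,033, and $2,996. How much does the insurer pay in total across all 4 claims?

$12,757

#1 ($4,611): $357 finishes the deductible; $4,254 goes to coinsurance; patient's 20% is $850.80. Patient owes $1,207.80 (running OOP $1,207.80). Plan pays $4,611 − $1,207.80 = $3,403.20.
#2 ($417): deductible already satisfied, so patient's share is 20% × $417 = $83.40. Patient pays $83.40; OOP now $1,291.20. Insurer: $417 − $83.40 = $333.60.
#3 ($6,033): deductible already satisfied, so patient's share is 20% × $6,033 = $1,206.60. That would push OOP to $2,497.80, over the $1,300 cap, so patient pays $1,300 − $1,291.20 = $8.80. Insurer: $6,033 − $8.80 = $6,024.20.
#4 ($2,996): deductible already satisfied, so patient's share is 20% × $2,996 = $599.20. That would push OOP to $1,899.20, over the $1,300 cap, so patient pays $1,300 − $1,300 = $0. Plan pays $2,996 − $0 = $2,996.
Insurer total = bills − patient's total = $14,057 − $1,300 = $12,757.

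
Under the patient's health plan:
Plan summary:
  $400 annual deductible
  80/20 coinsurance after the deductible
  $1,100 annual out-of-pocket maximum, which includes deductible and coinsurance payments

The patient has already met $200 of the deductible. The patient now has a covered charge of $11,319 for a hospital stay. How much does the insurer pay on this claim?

$10,419

$200 of the $400 deductible is already met, leaving $200.
The remaining $11,119 (= $11,319 − $200) moves to coinsurance.
Coinsurance: $11,119 × 20% = $2,223.80.
That puts the patient's cost at $200 + $2,223.80 = $2,423.80 before any cap.
Adding $2,423.80 to the $200 already spent would give $2,623.80, which exceeds the $1,100 cap; the patient pays just $1,100 − $200 = $900.
Insurer pays the balance: $11,319 − $900 = $10,419.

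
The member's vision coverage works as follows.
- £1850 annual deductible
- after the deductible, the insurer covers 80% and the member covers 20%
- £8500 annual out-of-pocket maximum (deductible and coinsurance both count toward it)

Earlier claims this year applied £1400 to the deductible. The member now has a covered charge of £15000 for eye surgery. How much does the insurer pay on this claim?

£11640

Remaining deductible: £1850 − £1400 = £450.
The remaining £14550 (= £15000 − £450) moves to coinsurance.
20% of £14550 = £2910 falls to the member.
That puts the member's cost at £450 + £2910 = £3360 before any cap.
Total out-of-pocket so far would be £1400 + £3360 = £4760, below the £8500 cap — no reduction.
The plan picks up £15000 − £3360 = £11640.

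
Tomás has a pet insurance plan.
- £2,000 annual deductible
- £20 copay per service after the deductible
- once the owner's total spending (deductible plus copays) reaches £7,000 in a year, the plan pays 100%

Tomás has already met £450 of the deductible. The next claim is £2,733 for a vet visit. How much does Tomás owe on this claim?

£450 of the £2,000 deductible is already met, leaving £1,550.
That leaves £2,733 − £1,550 = £1,183 for the copay.
Copay on this service: £20.
So the owner owes £1,550 + £20 = £1,570 before any cap.
Year-to-date out-of-pocket becomes £450 + £1,570 = £2,020, still under the £7,000 maximum, so no cap applies.

£1,570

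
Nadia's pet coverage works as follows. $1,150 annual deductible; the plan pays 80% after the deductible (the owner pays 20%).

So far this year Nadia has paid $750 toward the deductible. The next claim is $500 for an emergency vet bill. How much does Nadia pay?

$420

$750 of the $1,150 deductible is already met, leaving $400.
That leaves $500 − $400 = $100 for coinsurance.
20% of $100 = $20 falls to the owner.
Owner responsibility: $400 + $20 = $420.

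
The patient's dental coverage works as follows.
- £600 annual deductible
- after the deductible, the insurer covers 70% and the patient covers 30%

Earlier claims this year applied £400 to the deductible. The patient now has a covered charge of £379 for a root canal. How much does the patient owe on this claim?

£253.70

Remaining deductible: £600 − £400 = £200.
That leaves £379 − £200 = £179 for coinsurance.
Coinsurance: £179 × 30% = £53.70.
So the patient owes £200 + £53.70 = £253.70.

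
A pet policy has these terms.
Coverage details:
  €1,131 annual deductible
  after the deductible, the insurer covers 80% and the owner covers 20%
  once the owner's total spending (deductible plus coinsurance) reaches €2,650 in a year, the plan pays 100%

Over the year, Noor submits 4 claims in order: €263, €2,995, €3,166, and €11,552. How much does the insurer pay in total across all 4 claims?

€15,326

Claim 1 — €263: all of it applies to the deductible. Cost to owner: €263. OOP to date €263. Plan pays €263 − €263 = €0.
Claim 2 — €2,995: €868 finishes the deductible; €2,127 goes to coinsurance; coinsurance €2,127 × 20% = €425.40. Cost to owner: €1,293.40. OOP to date €1,556.40. Insurer: €2,995 − €1,293.40 = €1,701.60.
Claim 3 — €3,166: 20% coinsurance on €3,166 = €633.20. Owner owes €633.20 (running OOP €2,189.60). Plan pays €3,166 − €633.20 = €2,532.80.
Claim 4 — €11,552: 20% coinsurance on €11,552 = €2,310.40. Adding that to €2,189.60 gives €4,500, past the €2,650 cap; owner pays only €2,650 − €2,189.60 = €460.40. Plan pays €11,552 − €460.40 = €11,091.60.
Insurer total = bills − owner's total = €17,976 − €2,650 = €15,326.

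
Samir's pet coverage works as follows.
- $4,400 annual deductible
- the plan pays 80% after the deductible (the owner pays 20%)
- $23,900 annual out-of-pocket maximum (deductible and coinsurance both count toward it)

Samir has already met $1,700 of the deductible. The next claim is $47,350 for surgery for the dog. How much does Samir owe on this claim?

$11,630

$1,700 of the $4,400 deductible is already met, leaving $2,700.
That leaves $47,350 − $2,700 = $44,650 for coinsurance.
20% of $44,650 = $8,930 falls to the owner.
That puts the owner's cost at $2,700 + $8,930 = $11,630 before any cap.
Cumulative spending $1,700 + $11,630 = $13,330 stays under the $23,900 maximum.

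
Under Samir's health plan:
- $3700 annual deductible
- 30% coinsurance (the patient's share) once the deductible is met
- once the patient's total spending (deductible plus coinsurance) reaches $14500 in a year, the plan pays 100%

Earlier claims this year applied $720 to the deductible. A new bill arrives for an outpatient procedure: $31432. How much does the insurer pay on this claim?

Deductible still to meet: $3700 − $720 = $2980.
That leaves $31432 − $2980 = $28452 for coinsurance.
30% of $28452 = $8535.60 falls to the patient.
So the patient owes $2980 + $8535.60 = $11515.60 before any cap.
Year-to-date out-of-pocket becomes $720 + $11515.60 = $12235.60, still under the $14500 maximum, so no cap applies.
Insurer pays the balance: $31432 − $11515.60 = $19916.40.

$19916.40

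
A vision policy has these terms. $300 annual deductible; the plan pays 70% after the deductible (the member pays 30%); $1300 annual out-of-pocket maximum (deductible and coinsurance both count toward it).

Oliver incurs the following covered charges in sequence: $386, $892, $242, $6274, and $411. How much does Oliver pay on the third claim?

Claim 1 ($386): deductible takes $300, $86 remains; member's 30% is $25.80. Member owes $325.80 (running OOP $325.80).
Claim 2 ($892): deductible already satisfied, so member's share is 30% × $892 = $267.60. Member owes $267.60 (running OOP $593.40).
Claim 3 ($242): deductible already satisfied, so member's share is 30% × $242 = $72.60. Cost to member: $72.60. OOP to date $666.

$72.60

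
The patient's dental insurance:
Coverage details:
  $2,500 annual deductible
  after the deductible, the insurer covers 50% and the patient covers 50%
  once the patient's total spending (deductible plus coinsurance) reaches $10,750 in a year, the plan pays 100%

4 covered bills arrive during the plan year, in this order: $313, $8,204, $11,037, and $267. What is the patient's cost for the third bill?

Bill 1, $313: all of it applies to the deductible. Patient pays $313; OOP now $313.
Bill 2, $8,204: $2,187 to deductible, leaving $6,017; 50% of $6,017 = $3,008.50. Patient pays $5,195.50; OOP now $5,508.50.
Bill 3, $11,037: deductible already satisfied, so patient's share is 50% × $11,037 = $5,518.50. OOP would hit $11,027 > $10,750, so the cap limits the patient to $10,750 − $5,508.50 = $5,241.50.

$5,241.50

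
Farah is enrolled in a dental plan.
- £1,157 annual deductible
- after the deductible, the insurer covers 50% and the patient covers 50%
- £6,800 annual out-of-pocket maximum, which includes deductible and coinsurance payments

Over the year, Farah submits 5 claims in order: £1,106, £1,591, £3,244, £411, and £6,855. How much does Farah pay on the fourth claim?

£205.50

Claim 1 — £1,106: all of it applies to the deductible. Patient owes £1,106 (running OOP £1,106).
Claim 2 — £1,591: £51 finishes the deductible; £1,540 goes to coinsurance; 50% of £1,540 = £770. Patient pays £821; OOP now £1,927.
Claim 3 — £3,244: deductible met; 50% of £3,244 = £1,622. Cost to patient: £1,622. OOP to date £3,549.
Claim 4 — £411: 50% coinsurance on £411 = £205.50. Patient owes £205.50 (running OOP £3,754.50).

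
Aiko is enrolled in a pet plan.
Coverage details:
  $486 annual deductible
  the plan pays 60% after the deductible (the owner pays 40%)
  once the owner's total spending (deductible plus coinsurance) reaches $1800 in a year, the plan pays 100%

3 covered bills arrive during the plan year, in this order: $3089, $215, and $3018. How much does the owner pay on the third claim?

Claim 1 ($3089): deductible takes $486, $2603 remains; coinsurance $2603 × 40% = $1041.20. Owner pays $1527.20; OOP now $1527.20.
Claim 2 ($215): deductible already satisfied, so owner's share is 40% × $215 = $86. Owner owes $86 (running OOP $1613.20).
Claim 3 ($3018): deductible already satisfied, so owner's share is 40% × $3018 = $1207.20. OOP would hit $2820.40 > $1800, so the cap limits the owner to $1800 − $1613.20 = $186.80.

$186.80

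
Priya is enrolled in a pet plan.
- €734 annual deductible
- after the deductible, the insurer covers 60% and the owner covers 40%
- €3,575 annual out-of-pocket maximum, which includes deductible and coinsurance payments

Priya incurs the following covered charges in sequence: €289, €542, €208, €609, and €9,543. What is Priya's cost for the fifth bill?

Claim 1 (€289): fully absorbed by the deductible. Owner pays €289; OOP now €289.
Claim 2 (€542): €445 to deductible, leaving €97; 40% of €97 = €38.80. Owner pays €483.80; OOP now €772.80.
Claim 3 (€208): deductible already satisfied, so owner's share is 40% × €208 = €83.20. Cost to owner: €83.20. OOP to date €856.
Claim 4 (€609): deductible met; 40% of €609 = €243.60. Owner pays €243.60; OOP now €1,099.60.
Claim 5 (€9,543): deductible already satisfied, so owner's share is 40% × €9,543 = €3,817.20. That would push OOP to €4,916.80, over the €3,575 cap, so owner pays €3,575 − €1,099.60 = €2,475.40.

€2,475.40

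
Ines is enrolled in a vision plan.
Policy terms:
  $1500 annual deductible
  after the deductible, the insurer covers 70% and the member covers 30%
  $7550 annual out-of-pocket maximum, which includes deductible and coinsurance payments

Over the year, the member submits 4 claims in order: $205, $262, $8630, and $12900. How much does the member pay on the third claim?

Claim 1 ($205): all of it applies to the deductible. Member pays $205; OOP now $205.
Claim 2 ($262): all of it applies to the deductible. Member owes $262 (running OOP $467).
Claim 3 ($8630): deductible takes $1033, $7597 remains; coinsurance $7597 × 30% = $2279.10. Member pays $3312.10; OOP now $3779.10.

$3312.10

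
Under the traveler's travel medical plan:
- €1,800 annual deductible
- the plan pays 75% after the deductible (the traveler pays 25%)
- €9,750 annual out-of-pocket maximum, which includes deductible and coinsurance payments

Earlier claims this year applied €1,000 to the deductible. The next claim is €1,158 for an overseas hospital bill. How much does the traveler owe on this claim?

€889.50

Remaining deductible: €1,800 − €1,000 = €800.
After the €800 deductible portion, €1,158 − €800 = €358 is subject to coinsurance.
Traveler's 25% share of €358 is €89.50.
Traveler responsibility before any cap: €800 + €89.50 = €889.50.
Cumulative spending €1,000 + €889.50 = €1,889.50 stays under the €9,750 maximum.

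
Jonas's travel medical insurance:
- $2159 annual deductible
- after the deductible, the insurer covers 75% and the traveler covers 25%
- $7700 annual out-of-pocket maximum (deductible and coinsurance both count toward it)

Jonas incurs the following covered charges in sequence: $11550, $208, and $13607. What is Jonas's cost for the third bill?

$3141.25

Bill 1, $11550: $2159 to deductible, leaving $9391; traveler's 25% is $2347.75. Cost to traveler: $4506.75. OOP to date $4506.75.
Bill 2, $208: deductible met; 25% of $208 = $52. Traveler owes $52 (running OOP $4558.75).
Bill 3, $13607: deductible already satisfied, so traveler's share is 25% × $13607 = $3401.75. Adding that to $4558.75 gives $7960.50, past the $7700 cap; traveler pays only $7700 − $4558.75 = $3141.25.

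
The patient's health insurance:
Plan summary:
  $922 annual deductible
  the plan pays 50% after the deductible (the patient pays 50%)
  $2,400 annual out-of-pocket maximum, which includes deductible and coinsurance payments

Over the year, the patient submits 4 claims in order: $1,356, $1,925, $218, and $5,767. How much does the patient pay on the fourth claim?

Claim 1 — $1,356: $922 to deductible, leaving $434; 50% of $434 = $217. Patient owes $1,139 (running OOP $1,139).
Claim 2 — $1,925: 50% coinsurance on $1,925 = $962.50. Patient owes $962.50 (running OOP $2,101.50).
Claim 3 — $218: 50% coinsurance on $218 = $109. Patient owes $109 (running OOP $2,210.50).
Claim 4 — $5,767: deductible already satisfied, so patient's share is 50% × $5,767 = $2,883.50. Adding that to $2,210.50 gives $5,094, past the $2,400 cap; patient pays only $2,400 − $2,210.50 = $189.50.

$189.50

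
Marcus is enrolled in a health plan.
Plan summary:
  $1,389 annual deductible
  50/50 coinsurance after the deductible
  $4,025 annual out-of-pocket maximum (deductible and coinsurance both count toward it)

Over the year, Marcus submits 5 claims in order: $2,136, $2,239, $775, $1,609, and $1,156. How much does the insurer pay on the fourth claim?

Claim 1 ($2,136): $1,389 finishes the deductible; $747 goes to coinsurance; patient's 50% is $373.50. Patient pays $1,762.50; OOP now $1,762.50. Plan pays $2,136 − $1,762.50 = $373.50.
Claim 2 ($2,239): deductible met; 50% of $2,239 = $1,119.50. Patient pays $1,119.50; OOP now $2,882. Plan pays $2,239 − $1,119.50 = $1,119.50.
Claim 3 ($775): deductible already satisfied, so patient's share is 50% × $775 = $387.50. Patient pays $387.50; OOP now $3,269.50. Plan pays $775 − $387.50 = $387.50.
Claim 4 ($1,609): deductible met; 50% of $1,609 = $804.50. That would push OOP to $4,074, over the $4,025 cap, so patient pays $4,025 − $3,269.50 = $755.50. Plan pays $1,609 − $755.50 = $853.50.

$853.50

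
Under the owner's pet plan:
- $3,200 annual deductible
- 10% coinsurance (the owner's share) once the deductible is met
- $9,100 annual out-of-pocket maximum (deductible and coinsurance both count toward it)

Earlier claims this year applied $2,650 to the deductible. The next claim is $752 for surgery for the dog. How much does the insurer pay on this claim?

$181.80

Remaining deductible: $3,200 − $2,650 = $550.
The remaining $202 (= $752 − $550) moves to coinsurance.
Owner's 10% share of $202 is $20.20.
That puts the owner's cost at $550 + $20.20 = $570.20 before any cap.
Year-to-date out-of-pocket becomes $2,650 + $570.20 = $3,220.20, still under the $9,100 maximum, so no cap applies.
The insurer covers the remainder: $752 − $570.20 = $181.80.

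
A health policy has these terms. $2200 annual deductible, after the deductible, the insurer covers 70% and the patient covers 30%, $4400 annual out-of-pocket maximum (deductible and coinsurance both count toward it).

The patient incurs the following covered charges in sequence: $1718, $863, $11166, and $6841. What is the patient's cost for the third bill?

Bill 1, $1718: fully absorbed by the deductible. Cost to patient: $1718. OOP to date $1718.
Bill 2, $863: $482 finishes the deductible; $381 goes to coinsurance; coinsurance $381 × 30% = $114.30. Patient owes $596.30 (running OOP $2314.30).
Bill 3, $11166: 30% coinsurance on $11166 = $3349.80. That would push OOP to $5664.10, over the $4400 cap, so patient pays $4400 − $2314.30 = $2085.70.

$2085.70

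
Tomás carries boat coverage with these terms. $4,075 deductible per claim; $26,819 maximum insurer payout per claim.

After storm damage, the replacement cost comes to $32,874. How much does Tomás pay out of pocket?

$6,055

After the deductible, $32,874 − $4,075 = $28,799 remains.
Since $28,799 > $26,819, the payout is capped at $26,819.
Owner's share is the uncovered remainder: $32,874 − $26,819 = $6,055.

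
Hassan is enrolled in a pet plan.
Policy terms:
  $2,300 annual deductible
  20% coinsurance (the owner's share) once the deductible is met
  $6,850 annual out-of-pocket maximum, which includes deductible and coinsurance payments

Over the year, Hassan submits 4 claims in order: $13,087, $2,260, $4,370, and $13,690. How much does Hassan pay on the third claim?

Claim 1 — $13,087: deductible takes $2,300, $10,787 remains; 20% of $10,787 = $2,157.40. Owner owes $4,457.40 (running OOP $4,457.40).
Claim 2 — $2,260: 20% coinsurance on $2,260 = $452. Cost to owner: $452. OOP to date $4,909.40.
Claim 3 — $4,370: deductible met; 20% of $4,370 = $874. Owner pays $874; OOP now $5,783.40.

$874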